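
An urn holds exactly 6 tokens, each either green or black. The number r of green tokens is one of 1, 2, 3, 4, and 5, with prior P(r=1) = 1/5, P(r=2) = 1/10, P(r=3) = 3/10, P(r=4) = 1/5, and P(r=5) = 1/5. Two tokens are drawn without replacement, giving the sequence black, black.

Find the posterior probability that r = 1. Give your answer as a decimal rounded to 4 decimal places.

0.5405

For each hypothesis, P(data | H) works out to: P(data | r = 1) = (5/6)(4/5) = 2/3; P(data | r = 2) = (4/6)(3/5) = 2/5; P(data | r = 3) = (3/6)(2/5) = 1/5; P(data | r = 4) = (2/6)(1/5) = 1/15; P(data | r = 5) = (1/6)(0/5) = 0.
Weighting by the prior gives 1/5 · 2/3 = 2/15, 1/10 · 2/5 = 1/25, 3/10 · 1/5 = 3/50, 1/5 · 1/15 = 1/75, 1/5 · 0 = 0; these sum to 37/150.
Hence P(r = 1 | data) = (2/15) / (37/150) = 20/37.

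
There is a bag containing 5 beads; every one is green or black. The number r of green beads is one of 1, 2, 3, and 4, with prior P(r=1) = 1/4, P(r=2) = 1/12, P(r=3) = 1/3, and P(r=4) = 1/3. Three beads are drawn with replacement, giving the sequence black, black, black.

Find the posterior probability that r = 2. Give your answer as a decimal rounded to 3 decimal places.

Under each hypothesis, the probability of the observed sequence is: P(data | r = 1) = (4/5)(4/5)(4/5) = 64/125; P(data | r = 2) = (3/5)(3/5)(3/5) = 27/125; P(data | r = 3) = (2/5)(2/5)(2/5) = 8/125; P(data | r = 4) = (1/5)(1/5)(1/5) = 1/125.
Weighting by the prior gives 1/4 · 64/125 = 16/125, 1/12 · 27/125 = 9/500, 1/3 · 8/125 = 8/375, 1/3 · 1/125 = 1/375; with total 17/100.
Hence P(r = 2 | data) = (9/500) / (17/100) = 9/85.

0.106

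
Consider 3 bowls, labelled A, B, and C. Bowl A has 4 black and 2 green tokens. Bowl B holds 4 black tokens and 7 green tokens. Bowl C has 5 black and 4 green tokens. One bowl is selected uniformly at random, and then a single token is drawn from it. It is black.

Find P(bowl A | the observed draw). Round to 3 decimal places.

0.420

Under each hypothesis, the probability of this draw is: P(data | bowl A) = (4/6) = 2/3; P(data | bowl B) = (4/11) = 4/11; P(data | bowl C) = (5/9) = 5/9.
Weighting by the prior gives 1/3 · 2/3 = 2/9, 1/3 · 4/11 = 4/33, 1/3 · 5/9 = 5/27; with total 157/297.
Therefore the posterior P(bowl A | data) = (2/9) / (157/297) = 66/157.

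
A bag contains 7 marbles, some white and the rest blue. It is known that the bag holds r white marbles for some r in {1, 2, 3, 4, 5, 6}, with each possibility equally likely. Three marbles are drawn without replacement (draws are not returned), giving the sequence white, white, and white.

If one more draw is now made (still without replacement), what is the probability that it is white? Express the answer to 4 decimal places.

0.6000

Compute the likelihood of the observed sequence for each case: P(data | r = 1) = (1/7)(0/6) = 0; P(data | r = 2) = (2/7)(1/6)(0/5) = 0; P(data | r = 3) = (3/7)(2/6)(1/5) = 1/35; P(data | r = 4) = (4/7)(3/6)(2/5) = 4/35; P(data | r = 5) = (5/7)(4/6)(3/5) = 2/7; P(data | r = 6) = (6/7)(5/6)(4/5) = 4/7.
Multiplying each by its prior: 1/6 · 0 = 0, 1/6 · 0 = 0, 1/6 · 1/35 = 1/210, 1/6 · 4/35 = 2/105, 1/6 · 2/7 = 1/21, 1/6 · 4/7 = 2/21; summing to 1/6.
The posterior is then P(r = 1 | data) = 0, P(r = 2 | data) = 0, P(r = 3 | data) = 1/35, P(r = 4 | data) = 4/35, P(r = 5 | data) = 2/7, P(r = 6 | data) = 4/7.
The predictive probability is P(white next | data) = (0)(1/35) + (1/4)(4/35) + (1/2)(2/7) + (3/4)(4/7) = 3/5.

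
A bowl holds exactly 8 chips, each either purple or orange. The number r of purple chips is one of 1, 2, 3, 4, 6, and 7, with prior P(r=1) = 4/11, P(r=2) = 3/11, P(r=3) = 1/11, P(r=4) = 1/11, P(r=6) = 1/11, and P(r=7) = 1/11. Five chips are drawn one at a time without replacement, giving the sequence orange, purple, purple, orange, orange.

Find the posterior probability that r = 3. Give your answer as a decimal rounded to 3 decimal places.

Under each hypothesis, the probability of the observed sequence is: P(data | r = 1) = (7/8)(1/7)(0/6) = 0; P(data | r = 2) = (6/8)(2/7)(1/6)(5/5)(4/4) = 0.035714; P(data | r = 3) = (5/8)(3/7)(2/6)(4/5)(3/4) = 0.053571; P(data | r = 4) = (4/8)(4/7)(3/6)(3/5)(2/4) = 0.042857; P(data | r = 6) = (2/8)(6/7)(5/6)(1/5)(0/4) = 0; P(data | r = 7) = (1/8)(7/7)(6/6)(0/5) = 0.
Weighting by the prior gives 4/11 · 0 = 0, 3/11 · 0.035714 = 0.0097403, 1/11 · 0.053571 = 0.0048701, 1/11 · 0.042857 = 0.0038961, 1/11 · 0 = 0, 1/11 · 0 = 0; these sum to 0.018506.
So P(r = 3 | data) = (0.0048701) / (0.018506) = 0.26316.

0.263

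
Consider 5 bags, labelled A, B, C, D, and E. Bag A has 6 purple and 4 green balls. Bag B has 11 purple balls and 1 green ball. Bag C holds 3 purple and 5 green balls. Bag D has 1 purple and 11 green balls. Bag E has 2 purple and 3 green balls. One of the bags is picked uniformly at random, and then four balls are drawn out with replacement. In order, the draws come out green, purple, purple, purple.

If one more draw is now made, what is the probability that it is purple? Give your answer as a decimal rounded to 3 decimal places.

0.622

The likelihood of the observed sequence under each hypothesis: P(data | bag A) = (4/10)(6/10)(6/10)(6/10) = 0.0864; P(data | bag B) = (1/12)(11/12)(11/12)(11/12) = 0.064188; P(data | bag C) = (5/8)(3/8)(3/8)(3/8) = 0.032959; P(data | bag D) = (11/12)(1/12)(1/12)(1/12) = 0.00053048; P(data | bag E) = (3/5)(2/5)(2/5)(2/5) = 0.0384.
Weighting by the prior gives 1/5 · 0.0864 = 0.01728, 1/5 · 0.064188 = 0.012838, 1/5 · 0.032959 = 0.0065918, 1/5 · 0.00053048 = 0.0001061, 1/5 · 0.0384 = 0.00768; with total 0.044495.
Normalising, the posterior is P(bag A | data) = 0.38835, P(bag B | data) = 0.28851, P(bag C | data) = 0.14815, P(bag D | data) = 0.0023844, P(bag E | data) = 0.1726.
The predictive probability is P(purple next | data) = (3/5)(0.38835) + (11/12)(0.28851) + (3/8)(0.14815) + (1/12)(0.0023844) + (2/5)(0.1726) = 0.62228.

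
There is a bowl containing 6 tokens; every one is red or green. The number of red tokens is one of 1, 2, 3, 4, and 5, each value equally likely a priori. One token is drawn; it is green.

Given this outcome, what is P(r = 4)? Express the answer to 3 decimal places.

0.133

The likelihood of this draw under each hypothesis: P(data | r = 1) = (5/6) = 5/6; P(data | r = 2) = (4/6) = 2/3; P(data | r = 3) = (3/6) = 1/2; P(data | r = 4) = (2/6) = 1/3; P(data | r = 5) = (1/6) = 1/6.
Multiplying each by its prior: 1/5 · 5/6 = 1/6, 1/5 · 2/3 = 2/15, 1/5 · 1/2 = 1/10, 1/5 · 1/3 = 1/15, 1/5 · 1/6 = 1/30; summing to 1/2.
Hence P(r = 4 | data) = (1/15) / (1/2) = 2/15.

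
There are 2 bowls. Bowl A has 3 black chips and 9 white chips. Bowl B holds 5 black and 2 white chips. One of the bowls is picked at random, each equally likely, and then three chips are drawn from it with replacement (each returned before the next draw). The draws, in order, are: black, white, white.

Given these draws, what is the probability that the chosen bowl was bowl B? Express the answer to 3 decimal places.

Compute the likelihood of the observed sequence for each case: P(data | bowl A) = (3/12)(9/12)(9/12) = 0.14062; P(data | bowl B) = (5/7)(2/7)(2/7) = 0.058309.
Weighting by the prior gives 1/2 · 0.14062 = 0.070312, 1/2 · 0.058309 = 0.029155; summing to 0.099467.
By Bayes' rule, P(bowl B | data) = (0.029155) / (0.099467) = 0.29311.

0.293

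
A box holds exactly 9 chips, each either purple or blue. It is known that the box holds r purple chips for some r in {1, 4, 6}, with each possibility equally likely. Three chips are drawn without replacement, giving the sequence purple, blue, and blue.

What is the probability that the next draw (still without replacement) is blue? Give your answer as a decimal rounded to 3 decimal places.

0.593

Compute the likelihood of the observed sequence for each case: P(data | r = 1) = (1/9)(8/8)(7/7) = 1/9; P(data | r = 4) = (4/9)(5/8)(4/7) = 10/63; P(data | r = 6) = (6/9)(3/8)(2/7) = 1/14.
The prior-weighted likelihoods are 1/3 · 1/9 = 1/27, 1/3 · 10/63 = 10/189, 1/3 · 1/14 = 1/42; with total 43/378.
Dividing through by the total gives posterior P(r = 1 | data) = 14/43, P(r = 4 | data) = 20/43, P(r = 6 | data) = 9/43.
Averaging over the posterior, P(blue next | data) = (1)(14/43) + (1/2)(20/43) + (1/6)(9/43) = 51/86.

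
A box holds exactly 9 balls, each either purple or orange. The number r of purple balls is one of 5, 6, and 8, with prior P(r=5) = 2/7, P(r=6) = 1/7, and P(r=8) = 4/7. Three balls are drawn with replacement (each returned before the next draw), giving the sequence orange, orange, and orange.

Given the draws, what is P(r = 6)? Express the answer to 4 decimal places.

0.1698

For each hypothesis, P(data | H) works out to: P(data | r = 5) = (4/9)(4/9)(4/9) = 0.087791; P(data | r = 6) = (3/9)(3/9)(3/9) = 0.037037; P(data | r = 8) = (1/9)(1/9)(1/9) = 0.0013717.
Multiplying each by its prior: 2/7 · 0.087791 = 0.025083, 1/7 · 0.037037 = 0.005291, 4/7 · 0.0013717 = 0.00078385; these sum to 0.031158.
By Bayes' rule, P(r = 6 | data) = (0.005291) / (0.031158) = 0.16981.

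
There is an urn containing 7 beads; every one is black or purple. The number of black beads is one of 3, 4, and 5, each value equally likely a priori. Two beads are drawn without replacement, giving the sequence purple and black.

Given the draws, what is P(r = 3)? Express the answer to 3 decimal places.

Compute the likelihood of the observed sequence for each case: P(data | r = 3) = (4/7)(3/6) = 2/7; P(data | r = 4) = (3/7)(4/6) = 2/7; P(data | r = 5) = (2/7)(5/6) = 5/21.
Multiplying each by its prior: 1/3 · 2/7 = 2/21, 1/3 · 2/7 = 2/21, 1/3 · 5/21 = 5/63; these sum to 17/63.
Hence P(r = 3 | data) = (2/21) / (17/63) = 6/17.

0.353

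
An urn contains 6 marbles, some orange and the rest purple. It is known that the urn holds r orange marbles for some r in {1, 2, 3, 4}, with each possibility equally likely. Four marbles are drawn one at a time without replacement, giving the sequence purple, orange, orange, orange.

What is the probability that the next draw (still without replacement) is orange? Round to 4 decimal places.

Compute the likelihood of the observed sequence for each case: P(data | r = 1) = (5/6)(1/5)(0/4) = 0; P(data | r = 2) = (4/6)(2/5)(1/4)(0/3) = 0; P(data | r = 3) = (3/6)(3/5)(2/4)(1/3) = 1/20; P(data | r = 4) = (2/6)(4/5)(3/4)(2/3) = 2/15.
Weighting by the prior gives 1/4 · 0 = 0, 1/4 · 0 = 0, 1/4 · 1/20 = 1/80, 1/4 · 2/15 = 1/30; these sum to 11/240.
The posterior is then P(r = 1 | data) = 0, P(r = 2 | data) = 0, P(r = 3 | data) = 3/11, P(r = 4 | data) = 8/11.
The predictive probability is P(orange next | data) = (0)(3/11) + (1/2)(8/11) = 4/11.

0.3636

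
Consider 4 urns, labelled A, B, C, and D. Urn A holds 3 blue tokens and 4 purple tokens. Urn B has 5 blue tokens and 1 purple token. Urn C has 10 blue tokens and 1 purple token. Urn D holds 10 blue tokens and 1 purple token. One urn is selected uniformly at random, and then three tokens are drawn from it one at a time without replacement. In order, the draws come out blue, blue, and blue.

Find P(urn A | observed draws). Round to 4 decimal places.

Compute the likelihood of the observed sequence for each case: P(data | urn A) = (3/7)(2/6)(1/5) = 0.028571; P(data | urn B) = (5/6)(4/5)(3/4) = 0.5; P(data | urn C) = (10/11)(9/10)(8/9) = 0.72727; P(data | urn D) = (10/11)(9/10)(8/9) = 0.72727.
Multiplying each by its prior: 1/4 · 0.028571 = 0.0071429, 1/4 · 0.5 = 0.125, 1/4 · 0.72727 = 0.18182, 1/4 · 0.72727 = 0.18182; summing to 0.49578.
Therefore the posterior P(urn A | data) = (0.0071429) / (0.49578) = 0.014407.

0.0144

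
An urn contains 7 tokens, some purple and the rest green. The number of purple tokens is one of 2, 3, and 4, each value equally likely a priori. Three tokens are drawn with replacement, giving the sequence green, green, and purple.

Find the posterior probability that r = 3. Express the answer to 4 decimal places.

0.3582

Compute the likelihood of the observed sequence for each case: P(data | r = 2) = (5/7)(5/7)(2/7) = 0.14577; P(data | r = 3) = (4/7)(4/7)(3/7) = 0.13994; P(data | r = 4) = (3/7)(3/7)(4/7) = 0.10496.
Multiplying each by its prior: 1/3 · 0.14577 = 0.048591, 1/3 · 0.13994 = 0.046647, 1/3 · 0.10496 = 0.034985; with total 0.13022.
So P(r = 3 | data) = (0.046647) / (0.13022) = 0.35821.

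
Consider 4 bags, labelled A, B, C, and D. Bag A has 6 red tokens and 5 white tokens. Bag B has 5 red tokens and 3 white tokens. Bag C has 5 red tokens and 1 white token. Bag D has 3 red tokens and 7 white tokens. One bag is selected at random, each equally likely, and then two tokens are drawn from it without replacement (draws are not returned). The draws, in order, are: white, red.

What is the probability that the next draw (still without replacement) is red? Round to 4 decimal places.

0.5902

Under each hypothesis, the probability of the observed sequence is: P(data | bag A) = (5/11)(6/10) = 0.27273; P(data | bag B) = (3/8)(5/7) = 0.26786; P(data | bag C) = (1/6)(5/5) = 0.16667; P(data | bag D) = (7/10)(3/9) = 0.23333.
The prior-weighted likelihoods are 1/4 · 0.27273 = 0.068182, 1/4 · 0.26786 = 0.066964, 1/4 · 0.16667 = 0.041667, 1/4 · 0.23333 = 0.058333; summing to 0.23515.
Normalising, the posterior is P(bag A | data) = 0.28996, P(bag B | data) = 0.28478, P(bag C | data) = 0.17719, P(bag D | data) = 0.24807.
The predictive probability is P(red next | data) = (5/9)(0.28996) + (2/3)(0.28478) + (1)(0.17719) + (1/4)(0.24807) = 0.59015.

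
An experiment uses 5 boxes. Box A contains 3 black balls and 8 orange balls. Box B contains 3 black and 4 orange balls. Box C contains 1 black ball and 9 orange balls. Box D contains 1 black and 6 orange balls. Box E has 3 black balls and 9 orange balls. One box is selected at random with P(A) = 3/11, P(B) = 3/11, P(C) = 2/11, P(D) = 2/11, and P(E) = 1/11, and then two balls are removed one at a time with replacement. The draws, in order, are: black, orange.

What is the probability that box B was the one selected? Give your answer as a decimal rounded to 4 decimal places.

The likelihood of the observed sequence under each hypothesis: P(data | box A) = (3/11)(8/11) = 0.19835; P(data | box B) = (3/7)(4/7) = 0.2449; P(data | box C) = (1/10)(9/10) = 0.09; P(data | box D) = (1/7)(6/7) = 0.12245; P(data | box E) = (3/12)(9/12) = 0.1875.
Weighting by the prior gives 3/11 · 0.19835 = 0.054095, 3/11 · 0.2449 = 0.06679, 2/11 · 0.09 = 0.016364, 2/11 · 0.12245 = 0.022263, 1/11 · 0.1875 = 0.017045; summing to 0.17656.
By Bayes' rule, P(box B | data) = (0.06679) / (0.17656) = 0.37829.

0.3783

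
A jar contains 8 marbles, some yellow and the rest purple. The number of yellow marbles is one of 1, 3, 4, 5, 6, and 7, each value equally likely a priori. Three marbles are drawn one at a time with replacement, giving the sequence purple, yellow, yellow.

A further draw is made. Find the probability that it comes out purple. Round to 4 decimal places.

Under each hypothesis, the probability of the observed sequence is: P(data | r = 1) = (7/8)(1/8)(1/8) = 0.013672; P(data | r = 3) = (5/8)(3/8)(3/8) = 0.087891; P(data | r = 4) = (4/8)(4/8)(4/8) = 0.125; P(data | r = 5) = (3/8)(5/8)(5/8) = 0.14648; P(data | r = 6) = (2/8)(6/8)(6/8) = 0.14062; P(data | r = 7) = (1/8)(7/8)(7/8) = 0.095703.
The prior-weighted likelihoods are 1/6 · 0.013672 = 0.0022786, 1/6 · 0.087891 = 0.014648, 1/6 · 0.125 = 0.020833, 1/6 · 0.14648 = 0.024414, 1/6 · 0.14062 = 0.023438, 1/6 · 0.095703 = 0.015951; these sum to 0.10156.
The posterior is then P(r = 1 | data) = 0.022436, P(r = 3 | data) = 0.14423, P(r = 4 | data) = 0.20513, P(r = 5 | data) = 0.24038, P(r = 6 | data) = 0.23077, P(r = 7 | data) = 0.15705.
So P(purple next | data) = Σ P(purple next | H) P(H | data) = (7/8)(0.022436) + (5/8)(0.14423) + (1/2)(0.20513) + (3/8)(0.24038) + (1/4)(0.23077) + (1/8)(0.15705) = 0.37981.

0.3798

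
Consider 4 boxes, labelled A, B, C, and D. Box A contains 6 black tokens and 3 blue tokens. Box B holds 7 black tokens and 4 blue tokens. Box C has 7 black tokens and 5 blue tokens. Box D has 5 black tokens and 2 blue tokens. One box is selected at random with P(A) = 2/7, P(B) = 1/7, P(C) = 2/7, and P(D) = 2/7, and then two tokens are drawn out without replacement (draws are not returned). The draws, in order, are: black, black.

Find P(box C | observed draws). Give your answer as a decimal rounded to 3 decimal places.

0.227

The likelihood of the observed sequence under each hypothesis: P(data | box A) = (6/9)(5/8) = 0.41667; P(data | box B) = (7/11)(6/10) = 0.38182; P(data | box C) = (7/12)(6/11) = 0.31818; P(data | box D) = (5/7)(4/6) = 0.47619.
The prior-weighted likelihoods are 2/7 · 0.41667 = 0.11905, 1/7 · 0.38182 = 0.054545, 2/7 · 0.31818 = 0.090909, 2/7 · 0.47619 = 0.13605; summing to 0.40056.
So P(box C | data) = (0.090909) / (0.40056) = 0.22696.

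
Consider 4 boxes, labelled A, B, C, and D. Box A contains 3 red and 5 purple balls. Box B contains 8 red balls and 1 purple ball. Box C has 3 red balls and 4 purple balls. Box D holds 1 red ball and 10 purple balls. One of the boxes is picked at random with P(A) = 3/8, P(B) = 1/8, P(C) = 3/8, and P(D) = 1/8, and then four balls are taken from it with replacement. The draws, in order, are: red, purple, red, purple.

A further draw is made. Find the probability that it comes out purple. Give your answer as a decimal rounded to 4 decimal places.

Compute the likelihood of the observed sequence for each case: P(data | box A) = (3/8)(5/8)(3/8)(5/8) = 0.054932; P(data | box B) = (8/9)(1/9)(8/9)(1/9) = 0.0097546; P(data | box C) = (3/7)(4/7)(3/7)(4/7) = 0.059975; P(data | box D) = (1/11)(10/11)(1/11)(10/11) = 0.0068301.
Multiplying each by its prior: 3/8 · 0.054932 = 0.020599, 1/8 · 0.0097546 = 0.0012193, 3/8 · 0.059975 = 0.022491, 1/8 · 0.0068301 = 0.00085377; summing to 0.045163.
The posterior is then P(box A | data) = 0.45611, P(box B | data) = 0.026998, P(box C | data) = 0.49799, P(box D | data) = 0.018904.
Averaging over the posterior, P(purple next | data) = (5/8)(0.45611) + (1/9)(0.026998) + (4/7)(0.49799) + (10/11)(0.018904) = 0.58982.

0.5898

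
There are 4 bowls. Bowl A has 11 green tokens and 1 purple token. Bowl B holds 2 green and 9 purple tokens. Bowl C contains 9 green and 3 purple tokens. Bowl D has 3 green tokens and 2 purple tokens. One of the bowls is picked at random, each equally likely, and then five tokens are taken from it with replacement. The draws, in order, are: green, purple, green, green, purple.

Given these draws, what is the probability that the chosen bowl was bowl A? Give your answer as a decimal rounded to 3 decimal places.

0.076

For each hypothesis, P(data | H) works out to: P(data | bowl A) = (11/12)(1/12)(11/12)(11/12)(1/12) = 0.005349; P(data | bowl B) = (2/11)(9/11)(2/11)(2/11)(9/11) = 0.0040236; P(data | bowl C) = (9/12)(3/12)(9/12)(9/12)(3/12) = 0.026367; P(data | bowl D) = (3/5)(2/5)(3/5)(3/5)(2/5) = 0.03456.
The prior-weighted likelihoods are 1/4 · 0.005349 = 0.0013372, 1/4 · 0.0040236 = 0.0010059, 1/4 · 0.026367 = 0.0065918, 1/4 · 0.03456 = 0.00864; these sum to 0.017575.
Hence P(bowl A | data) = (0.0013372) / (0.017575) = 0.076088.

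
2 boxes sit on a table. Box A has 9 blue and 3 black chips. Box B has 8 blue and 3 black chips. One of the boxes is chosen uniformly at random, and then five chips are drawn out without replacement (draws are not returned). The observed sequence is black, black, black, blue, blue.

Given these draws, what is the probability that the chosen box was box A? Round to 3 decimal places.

0.429

The likelihood of the observed sequence under each hypothesis: P(data | box A) = (3/12)(2/11)(1/10)(9/9)(8/8) = 0.0045455; P(data | box B) = (3/11)(2/10)(1/9)(8/8)(7/7) = 0.0060606.
Weighting by the prior gives 1/2 · 0.0045455 = 0.0022727, 1/2 · 0.0060606 = 0.0030303; summing to 0.005303.
Hence P(box A | data) = (0.0022727) / (0.005303) = 0.42857.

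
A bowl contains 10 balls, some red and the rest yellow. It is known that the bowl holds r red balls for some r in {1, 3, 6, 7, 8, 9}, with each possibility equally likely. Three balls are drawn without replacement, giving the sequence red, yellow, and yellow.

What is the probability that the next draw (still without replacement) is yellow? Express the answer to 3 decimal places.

The likelihood of the observed sequence under each hypothesis: P(data | r = 1) = (1/10)(9/9)(8/8) = 1/10; P(data | r = 3) = (3/10)(7/9)(6/8) = 7/40; P(data | r = 6) = (6/10)(4/9)(3/8) = 1/10; P(data | r = 7) = (7/10)(3/9)(2/8) = 7/120; P(data | r = 8) = (8/10)(2/9)(1/8) = 1/45; P(data | r = 9) = (9/10)(1/9)(0/8) = 0.
Weighting by the prior gives 1/6 · 1/10 = 1/60, 1/6 · 7/40 = 7/240, 1/6 · 1/10 = 1/60, 1/6 · 7/120 = 7/720, 1/6 · 1/45 = 1/270, 1/6 · 0 = 0; these sum to 41/540.
Normalising, the posterior is P(r = 1 | data) = 9/41, P(r = 3 | data) = 63/164, P(r = 6 | data) = 9/41, P(r = 7 | data) = 21/164, P(r = 8 | data) = 2/41, P(r = 9 | data) = 0.
So P(yellow next | data) = Σ P(yellow next | H) P(H | data) = (1)(9/41) + (5/7)(63/164) + (2/7)(9/41) + (1/7)(21/164) + (0)(2/41) = 165/287.

0.575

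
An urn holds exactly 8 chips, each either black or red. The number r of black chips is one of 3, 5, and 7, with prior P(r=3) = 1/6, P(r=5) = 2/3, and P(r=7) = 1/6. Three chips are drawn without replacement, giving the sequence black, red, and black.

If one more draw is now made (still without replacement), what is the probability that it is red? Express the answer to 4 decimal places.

The likelihood of the observed sequence under each hypothesis: P(data | r = 3) = (3/8)(5/7)(2/6) = 5/56; P(data | r = 5) = (5/8)(3/7)(4/6) = 5/28; P(data | r = 7) = (7/8)(1/7)(6/6) = 1/8.
Weighting by the prior gives 1/6 · 5/56 = 5/336, 2/3 · 5/28 = 5/42, 1/6 · 1/8 = 1/48; these sum to 13/84.
The posterior is then P(r = 3 | data) = 5/52, P(r = 5 | data) = 10/13, P(r = 7 | data) = 7/52.
So P(red next | data) = Σ P(red next | H) P(H | data) = (4/5)(5/52) + (2/5)(10/13) + (0)(7/52) = 5/13.

0.3846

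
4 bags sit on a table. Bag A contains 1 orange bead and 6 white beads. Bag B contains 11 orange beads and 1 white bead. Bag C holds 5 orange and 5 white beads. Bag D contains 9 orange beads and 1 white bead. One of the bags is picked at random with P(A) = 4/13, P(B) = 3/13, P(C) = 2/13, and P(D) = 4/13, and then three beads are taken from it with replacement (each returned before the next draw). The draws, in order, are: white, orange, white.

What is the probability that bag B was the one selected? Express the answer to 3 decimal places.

Compute the likelihood of the observed sequence for each case: P(data | bag A) = (6/7)(1/7)(6/7) = 0.10496; P(data | bag B) = (1/12)(11/12)(1/12) = 0.0063657; P(data | bag C) = (5/10)(5/10)(5/10) = 0.125; P(data | bag D) = (1/10)(9/10)(1/10) = 0.009.
Multiplying each by its prior: 4/13 · 0.10496 = 0.032294, 3/13 · 0.0063657 = 0.001469, 2/13 · 0.125 = 0.019231, 4/13 · 0.009 = 0.0027692; summing to 0.055763.
By Bayes' rule, P(bag B | data) = (0.001469) / (0.055763) = 0.026344.

0.026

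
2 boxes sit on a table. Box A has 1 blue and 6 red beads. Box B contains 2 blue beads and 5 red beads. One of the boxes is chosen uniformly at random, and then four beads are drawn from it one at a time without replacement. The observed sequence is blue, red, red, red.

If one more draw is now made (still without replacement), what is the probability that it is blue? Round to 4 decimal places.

Under each hypothesis, the probability of the observed sequence is: P(data | box A) = (1/7)(6/6)(5/5)(4/4) = 1/7; P(data | box B) = (2/7)(5/6)(4/5)(3/4) = 1/7.
The prior-weighted likelihoods are 1/2 · 1/7 = 1/14, 1/2 · 1/7 = 1/14; summing to 1/7.
The posterior is then P(box A | data) = 1/2, P(box B | data) = 1/2.
The predictive probability is P(blue next | data) = (0)(1/2) + (1/3)(1/2) = 1/6.

0.1667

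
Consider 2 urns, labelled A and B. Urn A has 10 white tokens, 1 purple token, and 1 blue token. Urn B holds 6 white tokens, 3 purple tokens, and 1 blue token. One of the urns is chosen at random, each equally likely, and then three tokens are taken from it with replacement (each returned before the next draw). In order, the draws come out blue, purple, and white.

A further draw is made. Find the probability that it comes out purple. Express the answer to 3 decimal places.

For each hypothesis, P(data | H) works out to: P(data | urn A) = (1/12)(1/12)(10/12) = 0.005787; P(data | urn B) = (1/10)(3/10)(6/10) = 0.018.
The prior-weighted likelihoods are 1/2 · 0.005787 = 0.0028935, 1/2 · 0.018 = 0.009; with total 0.011894.
Normalising, the posterior is P(urn A | data) = 0.24329, P(urn B | data) = 0.75671.
So P(purple next | data) = Σ P(purple next | H) P(H | data) = (1/12)(0.24329) + (3/10)(0.75671) = 0.24729.

0.247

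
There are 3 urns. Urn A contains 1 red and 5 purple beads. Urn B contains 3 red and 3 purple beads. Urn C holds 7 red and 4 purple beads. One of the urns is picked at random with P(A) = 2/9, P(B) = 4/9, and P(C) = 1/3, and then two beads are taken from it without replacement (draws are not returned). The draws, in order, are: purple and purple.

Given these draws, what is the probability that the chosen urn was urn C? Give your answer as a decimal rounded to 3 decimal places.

Under each hypothesis, the probability of the observed sequence is: P(data | urn A) = (5/6)(4/5) = 0.66667; P(data | urn B) = (3/6)(2/5) = 0.2; P(data | urn C) = (4/11)(3/10) = 0.10909.
Weighting by the prior gives 2/9 · 0.66667 = 0.14815, 4/9 · 0.2 = 0.088889, 1/3 · 0.10909 = 0.036364; with total 0.2734.
So P(urn C | data) = (0.036364) / (0.2734) = 0.133.

0.133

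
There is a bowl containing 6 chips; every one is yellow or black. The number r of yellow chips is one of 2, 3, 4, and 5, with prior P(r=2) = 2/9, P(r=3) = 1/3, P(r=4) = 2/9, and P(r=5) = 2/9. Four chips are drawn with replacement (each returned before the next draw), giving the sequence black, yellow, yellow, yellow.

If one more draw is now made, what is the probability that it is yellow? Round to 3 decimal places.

0.642

For each hypothesis, P(data | H) works out to: P(data | r = 2) = (4/6)(2/6)(2/6)(2/6) = 0.024691; P(data | r = 3) = (3/6)(3/6)(3/6)(3/6) = 0.0625; P(data | r = 4) = (2/6)(4/6)(4/6)(4/6) = 0.098765; P(data | r = 5) = (1/6)(5/6)(5/6)(5/6) = 0.096451.
The prior-weighted likelihoods are 2/9 · 0.024691 = 0.005487, 1/3 · 0.0625 = 0.020833, 2/9 · 0.098765 = 0.021948, 2/9 · 0.096451 = 0.021433; summing to 0.069702.
The posterior is then P(r = 2 | data) = 0.078721, P(r = 3 | data) = 0.29889, P(r = 4 | data) = 0.31488, P(r = 5 | data) = 0.3075.
Averaging over the posterior, P(yellow next | data) = (1/3)(0.078721) + (1/2)(0.29889) + (2/3)(0.31488) + (5/6)(0.3075) = 0.64186.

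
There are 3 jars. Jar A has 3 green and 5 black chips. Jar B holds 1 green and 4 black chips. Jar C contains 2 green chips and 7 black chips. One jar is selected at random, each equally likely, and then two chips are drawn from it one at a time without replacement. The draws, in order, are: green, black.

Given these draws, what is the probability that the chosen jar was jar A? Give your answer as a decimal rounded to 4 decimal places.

For each hypothesis, P(data | H) works out to: P(data | jar A) = (3/8)(5/7) = 0.26786; P(data | jar B) = (1/5)(4/4) = 0.2; P(data | jar C) = (2/9)(7/8) = 0.19444.
The prior-weighted likelihoods are 1/3 · 0.26786 = 0.089286, 1/3 · 0.2 = 0.066667, 1/3 · 0.19444 = 0.064815; with total 0.22077.
So P(jar A | data) = (0.089286) / (0.22077) = 0.40443.

0.4044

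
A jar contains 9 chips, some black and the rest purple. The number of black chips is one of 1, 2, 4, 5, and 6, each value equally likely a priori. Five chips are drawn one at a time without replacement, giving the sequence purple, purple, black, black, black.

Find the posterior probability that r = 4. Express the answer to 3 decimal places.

The likelihood of the observed sequence under each hypothesis: P(data | r = 1) = (8/9)(7/8)(1/7)(0/6) = 0; P(data | r = 2) = (7/9)(6/8)(2/7)(1/6)(0/5) = 0; P(data | r = 4) = (5/9)(4/8)(4/7)(3/6)(2/5) = 2/63; P(data | r = 5) = (4/9)(3/8)(5/7)(4/6)(3/5) = 1/21; P(data | r = 6) = (3/9)(2/8)(6/7)(5/6)(4/5) = 1/21.
The prior-weighted likelihoods are 1/5 · 0 = 0, 1/5 · 0 = 0, 1/5 · 2/63 = 2/315, 1/5 · 1/21 = 1/105, 1/5 · 1/21 = 1/105; summing to 8/315.
By Bayes' rule, P(r = 4 | data) = (2/315) / (8/315) = 1/4.

0.250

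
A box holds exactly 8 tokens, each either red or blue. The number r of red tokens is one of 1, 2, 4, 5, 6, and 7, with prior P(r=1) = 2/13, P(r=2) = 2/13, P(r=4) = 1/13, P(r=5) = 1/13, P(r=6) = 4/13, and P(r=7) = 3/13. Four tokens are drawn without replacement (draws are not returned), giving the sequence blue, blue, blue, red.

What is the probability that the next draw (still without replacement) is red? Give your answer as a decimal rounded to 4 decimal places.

For each hypothesis, P(data | H) works out to: P(data | r = 1) = (7/8)(6/7)(5/6)(1/5) = 0.125; P(data | r = 2) = (6/8)(5/7)(4/6)(2/5) = 0.14286; P(data | r = 4) = (4/8)(3/7)(2/6)(4/5) = 0.057143; P(data | r = 5) = (3/8)(2/7)(1/6)(5/5) = 0.017857; P(data | r = 6) = (2/8)(1/7)(0/6) = 0; P(data | r = 7) = (1/8)(0/7) = 0.
The prior-weighted likelihoods are 2/13 · 0.125 = 0.019231, 2/13 · 0.14286 = 0.021978, 1/13 · 0.057143 = 0.0043956, 1/13 · 0.017857 = 0.0013736, 4/13 · 0 = 0, 3/13 · 0 = 0; with total 0.046978.
Dividing through by the total gives posterior P(r = 1 | data) = 0.40936, P(r = 2 | data) = 0.46784, P(r = 4 | data) = 0.093567, P(r = 5 | data) = 0.02924, P(r = 6 | data) = 0, P(r = 7 | data) = 0.
The predictive probability is P(red next | data) = (0)(0.40936) + (1/4)(0.46784) + (3/4)(0.093567) + (1)(0.02924) = 0.21637.

0.2164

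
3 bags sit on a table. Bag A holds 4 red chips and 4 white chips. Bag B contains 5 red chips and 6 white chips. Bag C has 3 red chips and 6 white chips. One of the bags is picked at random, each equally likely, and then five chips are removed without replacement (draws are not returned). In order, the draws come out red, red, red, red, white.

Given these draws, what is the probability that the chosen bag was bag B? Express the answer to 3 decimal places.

0.476

For each hypothesis, P(data | H) works out to: P(data | bag A) = (4/8)(3/7)(2/6)(1/5)(4/4) = 1/70; P(data | bag B) = (5/11)(4/10)(3/9)(2/8)(6/7) = 1/77; P(data | bag C) = (3/9)(2/8)(1/7)(0/6) = 0.
The prior-weighted likelihoods are 1/3 · 1/70 = 1/210, 1/3 · 1/77 = 1/231, 1/3 · 0 = 0; summing to 1/110.
By Bayes' rule, P(bag B | data) = (1/231) / (1/110) = 10/21.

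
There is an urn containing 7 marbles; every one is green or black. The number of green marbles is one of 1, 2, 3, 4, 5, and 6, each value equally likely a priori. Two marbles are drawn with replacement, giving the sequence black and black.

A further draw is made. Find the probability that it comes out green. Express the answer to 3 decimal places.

The likelihood of the observed sequence under each hypothesis: P(data | r = 1) = (6/7)(6/7) = 36/49; P(data | r = 2) = (5/7)(5/7) = 25/49; P(data | r = 3) = (4/7)(4/7) = 16/49; P(data | r = 4) = (3/7)(3/7) = 9/49; P(data | r = 5) = (2/7)(2/7) = 4/49; P(data | r = 6) = (1/7)(1/7) = 1/49.
The prior-weighted likelihoods are 1/6 · 36/49 = 6/49, 1/6 · 25/49 = 25/294, 1/6 · 16/49 = 8/147, 1/6 · 9/49 = 3/98, 1/6 · 4/49 = 2/147, 1/6 · 1/49 = 1/294; these sum to 13/42.
Dividing through by the total gives posterior P(r = 1 | data) = 36/91, P(r = 2 | data) = 25/91, P(r = 3 | data) = 16/91, P(r = 4 | data) = 9/91, P(r = 5 | data) = 4/91, P(r = 6 | data) = 1/91.
Averaging over the posterior, P(green next | data) = (1/7)(36/91) + (2/7)(25/91) + (3/7)(16/91) + (4/7)(9/91) + (5/7)(4/91) + (6/7)(1/91) = 4/13.

0.308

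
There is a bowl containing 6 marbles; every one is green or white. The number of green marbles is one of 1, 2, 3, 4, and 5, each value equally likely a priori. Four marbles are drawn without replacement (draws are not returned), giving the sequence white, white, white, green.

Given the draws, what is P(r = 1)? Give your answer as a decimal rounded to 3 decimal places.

0.476

For each hypothesis, P(data | H) works out to: P(data | r = 1) = (5/6)(4/5)(3/4)(1/3) = 1/6; P(data | r = 2) = (4/6)(3/5)(2/4)(2/3) = 2/15; P(data | r = 3) = (3/6)(2/5)(1/4)(3/3) = 1/20; P(data | r = 4) = (2/6)(1/5)(0/4) = 0; P(data | r = 5) = (1/6)(0/5) = 0.
The prior-weighted likelihoods are 1/5 · 1/6 = 1/30, 1/5 · 2/15 = 2/75, 1/5 · 1/20 = 1/100, 1/5 · 0 = 0, 1/5 · 0 = 0; with total 7/100.
Therefore the posterior P(r = 1 | data) = (1/30) / (7/100) = 10/21.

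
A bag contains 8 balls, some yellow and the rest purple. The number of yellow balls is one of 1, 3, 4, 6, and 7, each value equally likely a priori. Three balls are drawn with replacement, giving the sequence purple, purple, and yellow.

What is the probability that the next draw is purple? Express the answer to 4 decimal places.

The likelihood of the observed sequence under each hypothesis: P(data | r = 1) = (7/8)(7/8)(1/8) = 0.095703; P(data | r = 3) = (5/8)(5/8)(3/8) = 0.14648; P(data | r = 4) = (4/8)(4/8)(4/8) = 0.125; P(data | r = 6) = (2/8)(2/8)(6/8) = 0.046875; P(data | r = 7) = (1/8)(1/8)(7/8) = 0.013672.
Weighting by the prior gives 1/5 · 0.095703 = 0.019141, 1/5 · 0.14648 = 0.029297, 1/5 · 0.125 = 0.025, 1/5 · 0.046875 = 0.009375, 1/5 · 0.013672 = 0.0027344; these sum to 0.085547.
Normalising, the posterior is P(r = 1 | data) = 0.22374, P(r = 3 | data) = 0.34247, P(r = 4 | data) = 0.29224, P(r = 6 | data) = 0.10959, P(r = 7 | data) = 0.031963.
The predictive probability is P(purple next | data) = (7/8)(0.22374) + (5/8)(0.34247) + (1/2)(0.29224) + (1/4)(0.10959) + (1/8)(0.031963) = 0.58733.

0.5873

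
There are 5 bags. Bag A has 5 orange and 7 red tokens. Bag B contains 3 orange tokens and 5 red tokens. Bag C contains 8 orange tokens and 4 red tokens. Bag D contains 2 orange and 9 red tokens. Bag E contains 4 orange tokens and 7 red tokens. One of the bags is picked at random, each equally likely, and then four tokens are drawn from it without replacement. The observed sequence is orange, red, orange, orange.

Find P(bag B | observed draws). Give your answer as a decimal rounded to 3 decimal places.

Under each hypothesis, the probability of the observed sequence is: P(data | bag A) = (5/12)(7/11)(4/10)(3/9) = 0.035354; P(data | bag B) = (3/8)(5/7)(2/6)(1/5) = 0.017857; P(data | bag C) = (8/12)(4/11)(7/10)(6/9) = 0.11313; P(data | bag D) = (2/11)(9/10)(1/9)(0/8) = 0; P(data | bag E) = (4/11)(7/10)(3/9)(2/8) = 0.021212.
Multiplying each by its prior: 1/5 · 0.035354 = 0.0070707, 1/5 · 0.017857 = 0.0035714, 1/5 · 0.11313 = 0.022626, 1/5 · 0 = 0, 1/5 · 0.021212 = 0.0042424; these sum to 0.037511.
So P(bag B | data) = (0.0035714) / (0.037511) = 0.095211.

0.095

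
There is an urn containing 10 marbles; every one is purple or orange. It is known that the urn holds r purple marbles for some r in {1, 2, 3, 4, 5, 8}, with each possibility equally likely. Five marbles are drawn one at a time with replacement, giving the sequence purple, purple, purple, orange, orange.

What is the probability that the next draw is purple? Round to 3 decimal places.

0.493

For each hypothesis, P(data | H) works out to: P(data | r = 1) = (1/10)(1/10)(1/10)(9/10)(9/10) = 0.00081; P(data | r = 2) = (2/10)(2/10)(2/10)(8/10)(8/10) = 0.00512; P(data | r = 3) = (3/10)(3/10)(3/10)(7/10)(7/10) = 0.01323; P(data | r = 4) = (4/10)(4/10)(4/10)(6/10)(6/10) = 0.02304; P(data | r = 5) = (5/10)(5/10)(5/10)(5/10)(5/10) = 0.03125; P(data | r = 8) = (8/10)(8/10)(8/10)(2/10)(2/10) = 0.02048.
The prior-weighted likelihoods are 1/6 · 0.00081 = 0.000135, 1/6 · 0.00512 = 0.00085333, 1/6 · 0.01323 = 0.002205, 1/6 · 0.02304 = 0.00384, 1/6 · 0.03125 = 0.0052083, 1/6 · 0.02048 = 0.0034133; with total 0.015655.
Normalising, the posterior is P(r = 1 | data) = 0.0086234, P(r = 2 | data) = 0.054509, P(r = 3 | data) = 0.14085, P(r = 4 | data) = 0.24529, P(r = 5 | data) = 0.33269, P(r = 8 | data) = 0.21803.
The predictive probability is P(purple next | data) = (1/10)(0.0086234) + (1/5)(0.054509) + (3/10)(0.14085) + (2/5)(0.24529) + (1/2)(0.33269) + (4/5)(0.21803) = 0.49291.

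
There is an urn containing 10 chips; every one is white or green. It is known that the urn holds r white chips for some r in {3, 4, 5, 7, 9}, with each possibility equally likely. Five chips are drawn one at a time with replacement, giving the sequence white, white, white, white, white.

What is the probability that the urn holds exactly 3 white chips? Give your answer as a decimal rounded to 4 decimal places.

Under each hypothesis, the probability of the observed sequence is: P(data | r = 3) = (3/10)(3/10)(3/10)(3/10)(3/10) = 0.00243; P(data | r = 4) = (4/10)(4/10)(4/10)(4/10)(4/10) = 0.01024; P(data | r = 5) = (5/10)(5/10)(5/10)(5/10)(5/10) = 0.03125; P(data | r = 7) = (7/10)(7/10)(7/10)(7/10)(7/10) = 0.16807; P(data | r = 9) = (9/10)(9/10)(9/10)(9/10)(9/10) = 0.59049.
The prior-weighted likelihoods are 1/5 · 0.00243 = 0.000486, 1/5 · 0.01024 = 0.002048, 1/5 · 0.03125 = 0.00625, 1/5 · 0.16807 = 0.033614, 1/5 · 0.59049 = 0.1181; with total 0.1605.
So P(r = 3 | data) = (0.000486) / (0.1605) = 0.0030281.

0.0030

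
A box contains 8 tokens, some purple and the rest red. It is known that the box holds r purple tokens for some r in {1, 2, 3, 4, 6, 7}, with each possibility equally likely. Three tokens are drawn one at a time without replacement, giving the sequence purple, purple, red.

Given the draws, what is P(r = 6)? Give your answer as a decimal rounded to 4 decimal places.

0.3125

For each hypothesis, P(data | H) works out to: P(data | r = 1) = (1/8)(0/7) = 0; P(data | r = 2) = (2/8)(1/7)(6/6) = 1/28; P(data | r = 3) = (3/8)(2/7)(5/6) = 5/56; P(data | r = 4) = (4/8)(3/7)(4/6) = 1/7; P(data | r = 6) = (6/8)(5/7)(2/6) = 5/28; P(data | r = 7) = (7/8)(6/7)(1/6) = 1/8.
Multiplying each by its prior: 1/6 · 0 = 0, 1/6 · 1/28 = 1/168, 1/6 · 5/56 = 5/336, 1/6 · 1/7 = 1/42, 1/6 · 5/28 = 5/168, 1/6 · 1/8 = 1/48; these sum to 2/21.
So P(r = 6 | data) = (5/168) / (2/21) = 5/16.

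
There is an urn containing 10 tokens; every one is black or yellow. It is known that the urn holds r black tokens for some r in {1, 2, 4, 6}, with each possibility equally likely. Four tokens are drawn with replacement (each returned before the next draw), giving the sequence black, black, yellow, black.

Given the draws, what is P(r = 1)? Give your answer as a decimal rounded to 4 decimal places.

The likelihood of the observed sequence under each hypothesis: P(data | r = 1) = (1/10)(1/10)(9/10)(1/10) = 0.0009; P(data | r = 2) = (2/10)(2/10)(8/10)(2/10) = 0.0064; P(data | r = 4) = (4/10)(4/10)(6/10)(4/10) = 0.0384; P(data | r = 6) = (6/10)(6/10)(4/10)(6/10) = 0.0864.
The prior-weighted likelihoods are 1/4 · 0.0009 = 0.000225, 1/4 · 0.0064 = 0.0016, 1/4 · 0.0384 = 0.0096, 1/4 · 0.0864 = 0.0216; with total 0.033025.
So P(r = 1 | data) = (0.000225) / (0.033025) = 0.006813.

0.0068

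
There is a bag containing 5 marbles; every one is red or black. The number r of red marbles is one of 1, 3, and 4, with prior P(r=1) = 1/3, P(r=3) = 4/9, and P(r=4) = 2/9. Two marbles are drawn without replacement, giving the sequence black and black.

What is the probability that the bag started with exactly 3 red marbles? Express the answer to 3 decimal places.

The likelihood of the observed sequence under each hypothesis: P(data | r = 1) = (4/5)(3/4) = 3/5; P(data | r = 3) = (2/5)(1/4) = 1/10; P(data | r = 4) = (1/5)(0/4) = 0.
Weighting by the prior gives 1/3 · 3/5 = 1/5, 4/9 · 1/10 = 2/45, 2/9 · 0 = 0; these sum to 11/45.
So P(r = 3 | data) = (2/45) / (11/45) = 2/11.

0.182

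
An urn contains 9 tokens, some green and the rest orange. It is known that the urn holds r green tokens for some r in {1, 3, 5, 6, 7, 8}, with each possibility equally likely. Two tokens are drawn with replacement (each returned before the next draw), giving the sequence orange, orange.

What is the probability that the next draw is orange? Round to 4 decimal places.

For each hypothesis, P(data | H) works out to: P(data | r = 1) = (8/9)(8/9) = 64/81; P(data | r = 3) = (6/9)(6/9) = 4/9; P(data | r = 5) = (4/9)(4/9) = 16/81; P(data | r = 6) = (3/9)(3/9) = 1/9; P(data | r = 7) = (2/9)(2/9) = 4/81; P(data | r = 8) = (1/9)(1/9) = 1/81.
Multiplying each by its prior: 1/6 · 64/81 = 32/243, 1/6 · 4/9 = 2/27, 1/6 · 16/81 = 8/243, 1/6 · 1/9 = 1/54, 1/6 · 4/81 = 2/243, 1/6 · 1/81 = 1/486; with total 65/243.
Normalising, the posterior is P(r = 1 | data) = 32/65, P(r = 3 | data) = 18/65, P(r = 5 | data) = 8/65, P(r = 6 | data) = 9/130, P(r = 7 | data) = 2/65, P(r = 8 | data) = 1/130.
So P(orange next | data) = Σ P(orange next | H) P(H | data) = (8/9)(32/65) + (2/3)(18/65) + (4/9)(8/65) + (1/3)(9/130) + (2/9)(2/65) + (1/9)(1/130) = 46/65.

0.7077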